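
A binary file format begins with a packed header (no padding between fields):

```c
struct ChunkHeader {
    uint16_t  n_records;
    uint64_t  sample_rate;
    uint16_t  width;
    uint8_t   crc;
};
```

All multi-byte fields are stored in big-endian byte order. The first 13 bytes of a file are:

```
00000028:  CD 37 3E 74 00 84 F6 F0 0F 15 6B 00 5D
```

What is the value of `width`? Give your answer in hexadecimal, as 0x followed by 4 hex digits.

0x6B00

`width` follows `n_records` (2 B), `sample_rate` (8 B), so it starts at offset 2 + 8 = 10 and occupies 2 bytes.
Bytes at offsets 10..11: 6B 00.
Big-endian stores the most-significant byte at the lowest address.
The bytes are already most-significant first: 0x6B00.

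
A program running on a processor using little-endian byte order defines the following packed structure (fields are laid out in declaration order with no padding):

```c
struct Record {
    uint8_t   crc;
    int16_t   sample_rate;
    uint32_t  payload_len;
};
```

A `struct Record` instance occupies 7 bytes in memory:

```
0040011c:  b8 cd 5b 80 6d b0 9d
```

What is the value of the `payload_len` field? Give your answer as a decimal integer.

`payload_len` follows `crc` (1 B), `sample_rate` (2 B), so it starts at offset 1 + 2 = 3 and occupies 4 bytes.
Bytes at offsets 3..6: 80 6D B0 9D.
In little-endian order the low byte comes first in memory.
Reassemble most-significant byte first: 9D B0 6D 80 → 0x9DB06D80.
0x9DB06D80 = 2645585280.

2645585280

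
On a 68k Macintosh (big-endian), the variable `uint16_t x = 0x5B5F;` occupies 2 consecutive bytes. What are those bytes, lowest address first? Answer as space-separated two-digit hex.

Split into bytes (most-significant first): 5B 5F.
Big-endian stores the most-significant byte at the lowest address.
So the memory order matches the most-significant-first order: 5B 5F.

5B 5F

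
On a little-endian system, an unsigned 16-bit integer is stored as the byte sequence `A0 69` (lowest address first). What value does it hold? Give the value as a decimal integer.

In little-endian order the low byte comes first in memory.
Reassemble most-significant byte first: 69 A0 → 0x69A0.
0x69A0 = 27040.

27040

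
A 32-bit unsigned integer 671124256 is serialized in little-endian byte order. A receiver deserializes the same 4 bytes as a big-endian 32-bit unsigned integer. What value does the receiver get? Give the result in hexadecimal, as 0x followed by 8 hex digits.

671124256 in 32-bit hexadecimal is 0x28008B20.
Stored little-endian, the bytes at ascending addresses are 20 8B 00 28.
Read back as big-endian, the last byte is least significant, giving 0x208B0028.

0x208B0028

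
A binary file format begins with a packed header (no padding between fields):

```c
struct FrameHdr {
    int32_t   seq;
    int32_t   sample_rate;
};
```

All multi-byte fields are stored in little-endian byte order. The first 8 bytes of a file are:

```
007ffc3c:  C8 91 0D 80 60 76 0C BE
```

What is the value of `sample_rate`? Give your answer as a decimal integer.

`sample_rate` follows `seq` (4 bytes), so it starts at byte offset 4 and occupies 4 bytes.
Bytes at offsets 4..7: 60 76 0C BE.
In little-endian order the low byte comes first in memory.
Reassemble most-significant byte first: BE 0C 76 60 → 0xBE0C7660.
Top bit is set, so as a signed 32-bit value this is 0xBE0C7660 − 2^32 = -1106479520.

-1106479520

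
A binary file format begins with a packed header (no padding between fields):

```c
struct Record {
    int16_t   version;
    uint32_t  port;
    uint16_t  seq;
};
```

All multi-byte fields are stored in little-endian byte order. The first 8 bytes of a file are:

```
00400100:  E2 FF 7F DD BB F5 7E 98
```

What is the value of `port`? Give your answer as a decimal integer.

4122729855

`port` follows `version` (2 bytes), so it starts at byte offset 2 and occupies 4 bytes.
Bytes at offsets 2..5: 7F DD BB F5.
Little-endian stores the least-significant byte at the lowest address.
Reassemble most-significant byte first: F5 BB DD 7F → 0xF5BBDD7F.
0xF5BBDD7F = 4122729855.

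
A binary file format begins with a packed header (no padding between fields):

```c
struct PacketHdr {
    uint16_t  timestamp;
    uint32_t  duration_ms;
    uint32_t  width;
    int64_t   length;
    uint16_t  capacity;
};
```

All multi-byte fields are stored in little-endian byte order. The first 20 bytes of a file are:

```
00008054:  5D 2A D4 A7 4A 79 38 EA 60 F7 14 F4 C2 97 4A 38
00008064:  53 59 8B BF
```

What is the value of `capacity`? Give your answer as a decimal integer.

`capacity` follows `timestamp` (2 B), `duration_ms` (4 B), `width` (4 B), `length` (8 B), so it starts at offset 2 + 4 + 4 + 8 = 18 and occupies 2 bytes.
Bytes at offsets 18..19: 8B BF.
Little-endian: lowest address holds the least-significant byte.
Reassemble most-significant byte first: BF 8B → 0xBF8B.
0xBF8B = 49035.

49035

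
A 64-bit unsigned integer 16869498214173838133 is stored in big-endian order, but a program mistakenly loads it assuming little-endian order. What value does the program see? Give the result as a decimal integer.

3822407447239138538

16869498214173838133 in 64-bit hexadecimal is 0xEA1C7F3F52EB0B35.
Stored big-endian, the bytes at ascending addresses are EA 1C 7F 3F 52 EB 0B 35.
Read back as little-endian, the first byte is least significant, giving 0x350BEB523F7F1CEA.
0x350BEB523F7F1CEA = 3822407447239138538.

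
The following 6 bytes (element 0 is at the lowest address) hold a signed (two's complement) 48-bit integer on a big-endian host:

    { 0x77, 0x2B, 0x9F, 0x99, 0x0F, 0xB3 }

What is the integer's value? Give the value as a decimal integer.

Big-endian stores the most-significant byte at the lowest address.
The bytes are already most-significant first: 0x772B9F990FB3.
0x772B9F990FB3 = 131029244907443.

131029244907443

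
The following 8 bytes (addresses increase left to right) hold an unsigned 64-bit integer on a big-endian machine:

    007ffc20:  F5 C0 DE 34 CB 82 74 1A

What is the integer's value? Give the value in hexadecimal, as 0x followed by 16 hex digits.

Big-endian stores the most-significant byte at the lowest address.
The bytes are already most-significant first: 0xF5C0DE34CB82741A.

0xF5C0DE34CB82741A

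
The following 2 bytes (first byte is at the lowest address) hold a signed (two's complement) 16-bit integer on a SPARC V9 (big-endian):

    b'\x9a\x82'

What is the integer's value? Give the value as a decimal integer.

-25982

In big-endian order the high byte comes first in memory.
The bytes are already most-significant first: 0x9A82.
Top bit is set, so as a signed 16-bit value this is 0x9A82 − 2^16 = -25982.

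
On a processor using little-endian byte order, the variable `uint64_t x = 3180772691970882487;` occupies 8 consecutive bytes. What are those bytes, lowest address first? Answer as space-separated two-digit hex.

B7 FB 2F 30 E9 5F 24 2C

3180772691970882487 in hexadecimal, padded to 64 bits, is 0x2C245FE9302FFBB7.
Split into bytes (most-significant first): 2C 24 5F E9 30 2F FB B7.
In little-endian order the low byte comes first in memory.
So at ascending addresses the bytes are B7 FB 2F 30 E9 5F 24 2C.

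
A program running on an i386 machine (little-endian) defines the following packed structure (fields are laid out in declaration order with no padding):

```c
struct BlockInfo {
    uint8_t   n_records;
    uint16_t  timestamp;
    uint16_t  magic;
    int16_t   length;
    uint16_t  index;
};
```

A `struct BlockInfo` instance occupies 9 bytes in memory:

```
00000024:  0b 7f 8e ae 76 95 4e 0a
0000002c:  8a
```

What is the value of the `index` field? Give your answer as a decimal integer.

`index` follows `n_records` (1 B), `timestamp` (2 B), `magic` (2 B), `length` (2 B), so it starts at offset 1 + 2 + 2 + 2 = 7 and occupies 2 bytes.
Bytes at offsets 7..8: 0A 8A.
Little-endian stores the least-significant byte at the lowest address.
Reassemble most-significant byte first: 8A 0A → 0x8A0A.
0x8A0A = 35338.

35338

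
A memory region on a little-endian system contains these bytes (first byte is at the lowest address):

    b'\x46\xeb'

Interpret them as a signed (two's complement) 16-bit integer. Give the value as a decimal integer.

Little-endian stores the least-significant byte at the lowest address.
Reassemble most-significant byte first: EB 46 → 0xEB46.
Top bit is set, so as a signed 16-bit value this is 0xEB46 − 2^16 = -5306.

-5306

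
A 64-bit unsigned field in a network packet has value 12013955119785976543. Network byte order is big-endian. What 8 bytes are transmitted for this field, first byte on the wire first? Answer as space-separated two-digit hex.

A6 BA 24 87 5E 54 22 DF

12013955119785976543 in hexadecimal, padded to 64 bits, is 0xA6BA24875E5422DF.
Split into bytes (most-significant first): A6 BA 24 87 5E 54 22 DF.
Big-endian: lowest address holds the most-significant byte.
So the memory order matches the most-significant-first order: A6 BA 24 87 5E 54 22 DF.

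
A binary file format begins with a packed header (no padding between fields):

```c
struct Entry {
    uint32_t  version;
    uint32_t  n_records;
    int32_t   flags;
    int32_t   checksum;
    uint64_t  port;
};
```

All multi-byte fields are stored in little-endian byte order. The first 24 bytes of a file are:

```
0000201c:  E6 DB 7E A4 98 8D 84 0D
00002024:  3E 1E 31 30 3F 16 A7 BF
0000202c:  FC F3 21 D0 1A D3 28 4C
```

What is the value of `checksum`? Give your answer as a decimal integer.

-1079568833

`checksum` follows `version` (4 B), `n_records` (4 B), `flags` (4 B), so it starts at offset 4 + 4 + 4 = 12 and occupies 4 bytes.
Bytes at offsets 12..15: 3F 16 A7 BF.
Little-endian stores the least-significant byte at the lowest address.
Reassemble most-significant byte first: BF A7 16 3F → 0xBFA7163F.
Top bit is set, so as a signed 32-bit value this is 0xBFA7163F − 2^32 = -1079568833.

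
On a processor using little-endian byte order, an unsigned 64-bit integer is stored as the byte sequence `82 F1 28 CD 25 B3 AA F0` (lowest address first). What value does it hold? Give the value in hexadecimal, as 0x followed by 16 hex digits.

0xF0AAB325CD28F182

Little-endian stores the least-significant byte at the lowest address.
Reassemble most-significant byte first: F0 AA B3 25 CD 28 F1 82 → 0xF0AAB325CD28F182.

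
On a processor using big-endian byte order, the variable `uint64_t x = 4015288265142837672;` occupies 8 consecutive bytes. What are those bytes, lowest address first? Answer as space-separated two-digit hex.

4015288265142837672 in hexadecimal, padded to 64 bits, is 0x37B92B673AA221A8.
Split into bytes (most-significant first): 37 B9 2B 67 3A A2 21 A8.
In big-endian order the high byte comes first in memory.
So the memory order matches the most-significant-first order: 37 B9 2B 67 3A A2 21 A8.

37 B9 2B 67 3A A2 21 A8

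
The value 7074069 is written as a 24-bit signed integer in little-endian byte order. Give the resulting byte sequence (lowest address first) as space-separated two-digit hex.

7074069 in hexadecimal, padded to 24 bits, is 0x6BF115.
Split into bytes (most-significant first): 6B F1 15.
Little-endian stores the least-significant byte at the lowest address.
So at ascending addresses the bytes are 15 F1 6B.

15 F1 6B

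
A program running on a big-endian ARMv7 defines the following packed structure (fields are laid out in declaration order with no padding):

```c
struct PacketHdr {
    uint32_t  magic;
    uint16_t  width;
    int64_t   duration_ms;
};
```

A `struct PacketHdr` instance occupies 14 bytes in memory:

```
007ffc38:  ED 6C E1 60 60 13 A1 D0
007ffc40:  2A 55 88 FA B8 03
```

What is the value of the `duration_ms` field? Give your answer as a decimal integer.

`duration_ms` follows `magic` (4 B), `width` (2 B), so it starts at offset 4 + 2 = 6 and occupies 8 bytes.
Bytes at offsets 6..13: A1 D0 2A 55 88 FA B8 03.
Big-endian stores the most-significant byte at the lowest address.
The bytes are already most-significant first: 0xA1D02A5588FAB803.
Top bit is set, so as a signed 64-bit value this is 0xA1D02A5588FAB803 − 2^64 = -6786878091588618237.

-6786878091588618237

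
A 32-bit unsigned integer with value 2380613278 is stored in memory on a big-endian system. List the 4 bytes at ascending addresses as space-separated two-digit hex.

8D E5 46 9E

2380613278 in hexadecimal, padded to 32 bits, is 0x8DE5469E.
Split into bytes (most-significant first): 8D E5 46 9E.
Big-endian stores the most-significant byte at the lowest address.
So the memory order matches the most-significant-first order: 8D E5 46 9E.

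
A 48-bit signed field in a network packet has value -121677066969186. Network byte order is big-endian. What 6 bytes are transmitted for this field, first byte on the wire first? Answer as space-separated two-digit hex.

Two's complement of -121677066969186 in 48 bits: 121677066969186 = 0x6EAA265AA062; invert → 0x9155D9A55F9D; add 1 → 0x9155D9A55F9E.
Split into bytes (most-significant first): 91 55 D9 A5 5F 9E.
Big-endian: lowest address holds the most-significant byte.
So the memory order matches the most-significant-first order: 91 55 D9 A5 5F 9E.

91 55 D9 A5 5F 9E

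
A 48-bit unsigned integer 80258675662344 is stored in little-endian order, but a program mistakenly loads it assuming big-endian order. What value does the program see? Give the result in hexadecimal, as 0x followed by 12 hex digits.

0x085EDAADFE48

80258675662344 in 48-bit hexadecimal is 0x48FEADDA5E08.
Stored little-endian, the bytes at ascending addresses are 08 5E DA AD FE 48.
Read back as big-endian, the last byte is least significant, giving 0x085EDAADFE48.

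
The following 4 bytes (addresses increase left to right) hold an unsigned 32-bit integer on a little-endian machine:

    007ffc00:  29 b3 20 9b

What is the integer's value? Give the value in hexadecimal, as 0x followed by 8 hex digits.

0x9B20B329

Little-endian stores the least-significant byte at the lowest address.
Reassemble most-significant byte first: 9B 20 B3 29 → 0x9B20B329.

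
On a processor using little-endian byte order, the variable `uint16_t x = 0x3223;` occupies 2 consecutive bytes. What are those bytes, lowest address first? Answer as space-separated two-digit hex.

23 32

Split into bytes (most-significant first): 32 23.
In little-endian order the low byte comes first in memory.
So at ascending addresses the bytes are 23 32.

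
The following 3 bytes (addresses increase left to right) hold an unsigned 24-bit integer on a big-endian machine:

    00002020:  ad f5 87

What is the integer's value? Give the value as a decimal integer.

Big-endian: lowest address holds the most-significant byte.
The bytes are already most-significant first: 0xADF587.
0xADF587 = 11400583.

11400583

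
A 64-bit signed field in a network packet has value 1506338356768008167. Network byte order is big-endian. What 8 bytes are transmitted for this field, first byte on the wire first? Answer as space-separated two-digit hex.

14 E7 96 C1 2A B3 E7 E7

1506338356768008167 in hexadecimal, padded to 64 bits, is 0x14E796C12AB3E7E7.
Split into bytes (most-significant first): 14 E7 96 C1 2A B3 E7 E7.
Big-endian: lowest address holds the most-significant byte.
So the memory order matches the most-significant-first order: 14 E7 96 C1 2A B3 E7 E7.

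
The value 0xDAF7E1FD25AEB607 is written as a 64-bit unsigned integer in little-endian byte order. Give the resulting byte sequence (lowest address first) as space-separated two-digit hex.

Split into bytes (most-significant first): DA F7 E1 FD 25 AE B6 07.
In little-endian order the low byte comes first in memory.
So at ascending addresses the bytes are 07 B6 AE 25 FD E1 F7 DA.

07 B6 AE 25 FD E1 F7 DA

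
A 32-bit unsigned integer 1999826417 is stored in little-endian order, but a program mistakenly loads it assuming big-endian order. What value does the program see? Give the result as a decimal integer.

4058854007

1999826417 in 32-bit hexadecimal is 0x7732EDF1.
Stored little-endian, the bytes at ascending addresses are F1 ED 32 77.
Read back as big-endian, the last byte is least significant, giving 0xF1ED3277.
0xF1ED3277 = 4058854007.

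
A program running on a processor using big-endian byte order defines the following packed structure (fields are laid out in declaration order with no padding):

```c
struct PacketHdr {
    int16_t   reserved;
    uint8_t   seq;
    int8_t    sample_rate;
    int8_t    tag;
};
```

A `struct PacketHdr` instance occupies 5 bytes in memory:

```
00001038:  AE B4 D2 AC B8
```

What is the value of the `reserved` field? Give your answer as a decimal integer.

`reserved` is the first field, at byte offset 0, occupying 2 bytes.
Bytes at offsets 0..1: AE B4.
In big-endian order the high byte comes first in memory.
The bytes are already most-significant first: 0xAEB4.
Top bit is set, so as a signed 16-bit value this is 0xAEB4 − 2^16 = -20812.

-20812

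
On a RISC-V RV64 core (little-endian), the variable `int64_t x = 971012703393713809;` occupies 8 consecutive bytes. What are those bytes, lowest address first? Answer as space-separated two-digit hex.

971012703393713809 in hexadecimal, padded to 64 bits, is 0x0D79BAE8BA2C8E91.
Split into bytes (most-significant first): 0D 79 BA E8 BA 2C 8E 91.
Little-endian: lowest address holds the least-significant byte.
So at ascending addresses the bytes are 91 8E 2C BA E8 BA 79 0D.

91 8E 2C BA E8 BA 79 0D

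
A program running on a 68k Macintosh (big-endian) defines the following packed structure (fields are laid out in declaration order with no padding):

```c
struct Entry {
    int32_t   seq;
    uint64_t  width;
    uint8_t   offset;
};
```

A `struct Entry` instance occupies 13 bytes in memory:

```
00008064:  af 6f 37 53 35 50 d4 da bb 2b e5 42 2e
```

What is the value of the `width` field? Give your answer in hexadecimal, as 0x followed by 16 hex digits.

`width` follows `seq` (4 bytes), so it starts at byte offset 4 and occupies 8 bytes.
Bytes at offsets 4..11: 35 50 D4 DA BB 2B E5 42.
In big-endian order the high byte comes first in memory.
The bytes are already most-significant first: 0x3550D4DABB2BE542.

0x3550D4DABB2BE542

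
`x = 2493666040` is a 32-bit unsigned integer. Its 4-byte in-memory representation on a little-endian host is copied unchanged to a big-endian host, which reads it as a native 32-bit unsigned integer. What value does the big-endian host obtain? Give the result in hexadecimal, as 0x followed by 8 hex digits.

2493666040 in 32-bit hexadecimal is 0x94A252F8.
Stored little-endian, the bytes at ascending addresses are F8 52 A2 94.
Read back as big-endian, the last byte is least significant, giving 0xF852A294.

0xF852A294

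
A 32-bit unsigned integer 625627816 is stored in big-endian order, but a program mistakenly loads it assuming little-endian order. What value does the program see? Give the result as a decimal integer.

2823965221

625627816 in 32-bit hexadecimal is 0x254A52A8.
Stored big-endian, the bytes at ascending addresses are 25 4A 52 A8.
Read back as little-endian, the first byte is least significant, giving 0xA8524A25.
0xA8524A25 = 2823965221.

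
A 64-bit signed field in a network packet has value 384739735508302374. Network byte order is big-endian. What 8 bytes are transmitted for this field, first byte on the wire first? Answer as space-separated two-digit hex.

384739735508302374 in hexadecimal, padded to 64 bits, is 0x0556DEC041F33A26.
Split into bytes (most-significant first): 05 56 DE C0 41 F3 3A 26.
In big-endian order the high byte comes first in memory.
So the memory order matches the most-significant-first order: 05 56 DE C0 41 F3 3A 26.

05 56 DE C0 41 F3 3A 26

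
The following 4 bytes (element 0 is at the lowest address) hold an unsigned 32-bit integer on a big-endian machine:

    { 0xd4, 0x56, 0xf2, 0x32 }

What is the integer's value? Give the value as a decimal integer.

In big-endian order the high byte comes first in memory.
The bytes are already most-significant first: 0xD456F232.
0xD456F232 = 3562467890.

3562467890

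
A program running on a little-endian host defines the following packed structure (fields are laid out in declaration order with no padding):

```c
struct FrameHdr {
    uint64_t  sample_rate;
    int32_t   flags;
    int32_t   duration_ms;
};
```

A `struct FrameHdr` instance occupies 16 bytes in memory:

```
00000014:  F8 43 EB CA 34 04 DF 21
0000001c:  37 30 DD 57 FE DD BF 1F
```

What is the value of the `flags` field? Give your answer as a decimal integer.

`flags` follows `sample_rate` (8 bytes), so it starts at byte offset 8 and occupies 4 bytes.
Bytes at offsets 8..11: 37 30 DD 57.
In little-endian order the low byte comes first in memory.
Reassemble most-significant byte first: 57 DD 30 37 → 0x57DD3037.
0x57DD3037 = 1474113591.

1474113591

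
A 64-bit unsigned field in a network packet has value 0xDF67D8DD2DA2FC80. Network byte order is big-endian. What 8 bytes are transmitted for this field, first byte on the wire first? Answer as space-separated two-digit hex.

Split into bytes (most-significant first): DF 67 D8 DD 2D A2 FC 80.
Big-endian: lowest address holds the most-significant byte.
So the memory order matches the most-significant-first order: DF 67 D8 DD 2D A2 FC 80.

DF 67 D8 DD 2D A2 FC 80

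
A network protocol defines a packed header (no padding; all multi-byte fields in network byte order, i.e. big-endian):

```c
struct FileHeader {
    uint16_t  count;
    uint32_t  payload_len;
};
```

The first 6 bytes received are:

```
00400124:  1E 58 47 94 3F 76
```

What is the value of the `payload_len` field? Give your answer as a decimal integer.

`payload_len` follows `count` (2 bytes), so it starts at byte offset 2 and occupies 4 bytes.
Bytes at offsets 2..5: 47 94 3F 76.
Big-endian: lowest address holds the most-significant byte.
The bytes are already most-significant first: 0x47943F76.
0x47943F76 = 1200897910.

1200897910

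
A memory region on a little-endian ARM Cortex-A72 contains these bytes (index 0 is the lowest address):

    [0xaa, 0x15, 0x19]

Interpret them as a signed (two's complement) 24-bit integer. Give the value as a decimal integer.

1643946

Little-endian: lowest address holds the least-significant byte.
Reassemble most-significant byte first: 19 15 AA → 0x1915AA.
0x1915AA = 1643946.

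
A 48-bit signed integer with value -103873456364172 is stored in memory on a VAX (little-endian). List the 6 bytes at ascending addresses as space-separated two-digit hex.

74 25 88 13 87 A1

Two's complement of -103873456364172 in 48 bits: 103873456364172 = 0x5E78EC77DA8C; invert → 0xA18713882573; add 1 → 0xA18713882574.
Split into bytes (most-significant first): A1 87 13 88 25 74.
In little-endian order the low byte comes first in memory.
So at ascending addresses the bytes are 74 25 88 13 87 A1.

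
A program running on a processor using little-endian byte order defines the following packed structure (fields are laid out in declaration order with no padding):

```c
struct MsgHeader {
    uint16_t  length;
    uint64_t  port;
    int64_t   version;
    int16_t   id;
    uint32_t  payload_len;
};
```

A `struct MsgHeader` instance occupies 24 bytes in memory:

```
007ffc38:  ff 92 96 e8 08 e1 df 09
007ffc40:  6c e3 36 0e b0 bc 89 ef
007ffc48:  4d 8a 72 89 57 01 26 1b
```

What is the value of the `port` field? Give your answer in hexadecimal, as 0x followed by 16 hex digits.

`port` follows `length` (2 bytes), so it starts at byte offset 2 and occupies 8 bytes.
Bytes at offsets 2..9: 96 E8 08 E1 DF 09 6C E3.
Little-endian: lowest address holds the least-significant byte.
Reassemble most-significant byte first: E3 6C 09 DF E1 08 E8 96 → 0xE36C09DFE108E896.

0xE36C09DFE108E896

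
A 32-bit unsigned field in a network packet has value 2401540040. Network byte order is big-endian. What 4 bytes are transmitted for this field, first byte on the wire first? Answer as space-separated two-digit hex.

8F 24 97 C8

2401540040 in hexadecimal, padded to 32 bits, is 0x8F2497C8.
Split into bytes (most-significant first): 8F 24 97 C8.
Big-endian stores the most-significant byte at the lowest address.
So the memory order matches the most-significant-first order: 8F 24 97 C8.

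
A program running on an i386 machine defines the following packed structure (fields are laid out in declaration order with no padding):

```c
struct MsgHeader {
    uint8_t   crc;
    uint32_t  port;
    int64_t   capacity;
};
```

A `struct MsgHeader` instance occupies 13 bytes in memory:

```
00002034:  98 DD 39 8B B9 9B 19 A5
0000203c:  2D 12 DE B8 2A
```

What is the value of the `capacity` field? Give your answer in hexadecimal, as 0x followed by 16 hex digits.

`capacity` follows `crc` (1 B), `port` (4 B), so it starts at offset 1 + 4 = 5 and occupies 8 bytes.
Bytes at offsets 5..12: 9B 19 A5 2D 12 DE B8 2A.
In little-endian order the low byte comes first in memory.
Reassemble most-significant byte first: 2A B8 DE 12 2D A5 19 9B → 0x2AB8DE122DA5199B.

0x2AB8DE122DA5199B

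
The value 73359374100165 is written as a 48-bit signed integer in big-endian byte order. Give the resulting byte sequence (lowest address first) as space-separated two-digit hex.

42 B8 4F 6F 26 C5

73359374100165 in hexadecimal, padded to 48 bits, is 0x42B84F6F26C5.
Split into bytes (most-significant first): 42 B8 4F 6F 26 C5.
Big-endian stores the most-significant byte at the lowest address.
So the memory order matches the most-significant-first order: 42 B8 4F 6F 26 C5.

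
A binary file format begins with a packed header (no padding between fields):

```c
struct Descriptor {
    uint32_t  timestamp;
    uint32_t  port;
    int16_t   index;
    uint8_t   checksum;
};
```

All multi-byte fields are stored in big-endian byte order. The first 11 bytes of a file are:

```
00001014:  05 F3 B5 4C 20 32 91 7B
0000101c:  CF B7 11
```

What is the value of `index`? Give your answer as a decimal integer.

`index` follows `timestamp` (4 B), `port` (4 B), so it starts at offset 4 + 4 = 8 and occupies 2 bytes.
Bytes at offsets 8..9: CF B7.
In big-endian order the high byte comes first in memory.
The bytes are already most-significant first: 0xCFB7.
Top bit is set, so as a signed 16-bit value this is 0xCFB7 − 2^16 = -12361.

-12361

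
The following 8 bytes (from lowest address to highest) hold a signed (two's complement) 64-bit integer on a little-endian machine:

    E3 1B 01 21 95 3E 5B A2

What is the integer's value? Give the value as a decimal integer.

Little-endian: lowest address holds the least-significant byte.
Reassemble most-significant byte first: A2 5B 3E 95 21 01 1B E3 → 0xA25B3E9521011BE3.
Top bit is set, so as a signed 64-bit value this is 0xA25B3E9521011BE3 − 2^64 = -6747730806459786269.

-6747730806459786269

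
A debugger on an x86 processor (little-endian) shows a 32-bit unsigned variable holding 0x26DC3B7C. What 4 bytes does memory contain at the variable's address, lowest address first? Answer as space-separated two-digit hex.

Split into bytes (most-significant first): 26 DC 3B 7C.
In little-endian order the low byte comes first in memory.
So at ascending addresses the bytes are 7C 3B DC 26.

7C 3B DC 26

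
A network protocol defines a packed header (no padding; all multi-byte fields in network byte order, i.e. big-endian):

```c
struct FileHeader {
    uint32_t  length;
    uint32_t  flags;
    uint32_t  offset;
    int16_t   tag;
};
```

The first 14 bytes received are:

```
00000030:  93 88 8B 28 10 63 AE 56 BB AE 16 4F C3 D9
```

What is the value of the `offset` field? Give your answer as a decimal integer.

3148748367

`offset` follows `length` (4 B), `flags` (4 B), so it starts at offset 4 + 4 = 8 and occupies 4 bytes.
Bytes at offsets 8..11: BB AE 16 4F.
Big-endian: lowest address holds the most-significant byte.
The bytes are already most-significant first: 0xBBAE164F.
0xBBAE164F = 3148748367.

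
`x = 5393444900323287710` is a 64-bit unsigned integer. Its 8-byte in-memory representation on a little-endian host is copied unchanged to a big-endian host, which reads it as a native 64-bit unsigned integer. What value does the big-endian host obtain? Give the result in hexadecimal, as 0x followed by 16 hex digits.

5393444900323287710 in 64-bit hexadecimal is 0x4AD95D8FA769629E.
Stored little-endian, the bytes at ascending addresses are 9E 62 69 A7 8F 5D D9 4A.
Read back as big-endian, the last byte is least significant, giving 0x9E6269A78F5DD94A.

0x9E6269A78F5DD94A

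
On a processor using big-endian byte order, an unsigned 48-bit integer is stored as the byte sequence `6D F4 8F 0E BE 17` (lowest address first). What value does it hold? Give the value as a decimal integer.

120897139555863

Big-endian: lowest address holds the most-significant byte.
The bytes are already most-significant first: 0x6DF48F0EBE17.
0x6DF48F0EBE17 = 120897139555863.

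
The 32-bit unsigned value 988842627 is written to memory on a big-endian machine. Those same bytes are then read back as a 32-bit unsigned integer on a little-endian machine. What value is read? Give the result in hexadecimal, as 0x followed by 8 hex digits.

0x838AF03A

988842627 in 32-bit hexadecimal is 0x3AF08A83.
Stored big-endian, the bytes at ascending addresses are 3A F0 8A 83.
Read back as little-endian, the first byte is least significant, giving 0x838AF03A.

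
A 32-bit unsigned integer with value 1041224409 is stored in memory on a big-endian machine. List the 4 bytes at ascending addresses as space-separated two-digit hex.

3E 0F D2 D9

1041224409 in hexadecimal, padded to 32 bits, is 0x3E0FD2D9.
Split into bytes (most-significant first): 3E 0F D2 D9.
Big-endian: lowest address holds the most-significant byte.
So the memory order matches the most-significant-first order: 3E 0F D2 D9.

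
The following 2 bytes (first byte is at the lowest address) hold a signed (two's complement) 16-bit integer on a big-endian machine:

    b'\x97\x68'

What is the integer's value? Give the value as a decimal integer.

-26776

In big-endian order the high byte comes first in memory.
The bytes are already most-significant first: 0x9768.
Top bit is set, so as a signed 16-bit value this is 0x9768 − 2^16 = -26776.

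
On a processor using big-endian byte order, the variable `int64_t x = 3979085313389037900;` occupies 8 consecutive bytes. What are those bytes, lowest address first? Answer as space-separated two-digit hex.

37 38 8D 02 AB 87 09 4C

3979085313389037900 in hexadecimal, padded to 64 bits, is 0x37388D02AB87094C.
Split into bytes (most-significant first): 37 38 8D 02 AB 87 09 4C.
Big-endian stores the most-significant byte at the lowest address.
So the memory order matches the most-significant-first order: 37 38 8D 02 AB 87 09 4C.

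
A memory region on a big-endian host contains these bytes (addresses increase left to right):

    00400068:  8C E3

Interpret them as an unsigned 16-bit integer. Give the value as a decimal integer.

36067

Big-endian: lowest address holds the most-significant byte.
The bytes are already most-significant first: 0x8CE3.
0x8CE3 = 36067.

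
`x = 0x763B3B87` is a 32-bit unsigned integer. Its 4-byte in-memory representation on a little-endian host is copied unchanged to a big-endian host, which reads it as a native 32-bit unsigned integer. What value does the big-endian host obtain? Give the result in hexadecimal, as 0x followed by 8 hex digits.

0x873B3B76

Stored little-endian, the bytes at ascending addresses are 87 3B 3B 76.
Read back as big-endian, the last byte is least significant, giving 0x873B3B76.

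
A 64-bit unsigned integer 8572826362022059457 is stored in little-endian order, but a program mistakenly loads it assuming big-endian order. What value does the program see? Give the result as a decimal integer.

8572826362022059457 in 64-bit hexadecimal is 0x76F8CC27CD6DDDC1.
Stored little-endian, the bytes at ascending addresses are C1 DD 6D CD 27 CC F8 76.
Read back as big-endian, the last byte is least significant, giving 0xC1DD6DCD27CCF876.
0xC1DD6DCD27CCF876 = 13969442347076614262.

13969442347076614262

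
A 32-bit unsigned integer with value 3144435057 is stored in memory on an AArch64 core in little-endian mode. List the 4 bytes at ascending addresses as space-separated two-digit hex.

3144435057 in hexadecimal, padded to 32 bits, is 0xBB6C4571.
Split into bytes (most-significant first): BB 6C 45 71.
In little-endian order the low byte comes first in memory.
So at ascending addresses the bytes are 71 45 6C BB.

71 45 6C BB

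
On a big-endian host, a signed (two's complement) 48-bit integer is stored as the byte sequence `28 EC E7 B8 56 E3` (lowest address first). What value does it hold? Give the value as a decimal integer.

Big-endian: lowest address holds the most-significant byte.
The bytes are already most-significant first: 0x28ECE7B856E3.
0x28ECE7B856E3 = 44997965010659.

44997965010659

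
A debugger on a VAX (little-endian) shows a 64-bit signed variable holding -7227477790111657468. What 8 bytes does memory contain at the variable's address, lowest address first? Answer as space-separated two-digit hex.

04 92 5E 22 3E D7 B2 9B

Two's complement of -7227477790111657468 in 64 bits: 7227477790111657468 = 0x644D28C1DDA16DFC; invert → 0x9BB2D73E225E9203; add 1 → 0x9BB2D73E225E9204.
Split into bytes (most-significant first): 9B B2 D7 3E 22 5E 92 04.
Little-endian: lowest address holds the least-significant byte.
So at ascending addresses the bytes are 04 92 5E 22 3E D7 B2 9B.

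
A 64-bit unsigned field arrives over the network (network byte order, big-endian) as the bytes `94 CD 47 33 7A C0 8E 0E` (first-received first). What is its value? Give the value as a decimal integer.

10722304574267362830

Big-endian: lowest address holds the most-significant byte.
The bytes are already most-significant first: 0x94CD47337AC08E0E.
0x94CD47337AC08E0E = 10722304574267362830.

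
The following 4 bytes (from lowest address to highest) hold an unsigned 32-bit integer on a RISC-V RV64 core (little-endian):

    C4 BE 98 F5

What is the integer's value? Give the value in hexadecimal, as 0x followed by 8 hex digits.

Little-endian: lowest address holds the least-significant byte.
Reassemble most-significant byte first: F5 98 BE C4 → 0xF598BEC4.

0xF598BEC4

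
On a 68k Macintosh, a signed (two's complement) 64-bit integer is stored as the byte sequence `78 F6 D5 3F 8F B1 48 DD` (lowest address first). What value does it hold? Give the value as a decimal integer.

Big-endian stores the most-significant byte at the lowest address.
The bytes are already most-significant first: 0x78F6D53F8FB148DD.
0x78F6D53F8FB148DD = 8716388597792590045.

8716388597792590045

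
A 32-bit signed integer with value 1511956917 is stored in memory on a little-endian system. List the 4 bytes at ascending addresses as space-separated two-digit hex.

B5 A1 1E 5A

1511956917 in hexadecimal, padded to 32 bits, is 0x5A1EA1B5.
Split into bytes (most-significant first): 5A 1E A1 B5.
In little-endian order the low byte comes first in memory.
So at ascending addresses the bytes are B5 A1 1E 5A.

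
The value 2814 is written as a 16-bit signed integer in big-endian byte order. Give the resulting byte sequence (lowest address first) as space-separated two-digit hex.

0A FE

2814 in hexadecimal, padded to 16 bits, is 0x0AFE.
Split into bytes (most-significant first): 0A FE.
Big-endian stores the most-significant byte at the lowest address.
So the memory order matches the most-significant-first order: 0A FE.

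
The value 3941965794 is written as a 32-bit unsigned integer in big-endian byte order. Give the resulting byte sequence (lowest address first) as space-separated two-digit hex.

3941965794 in hexadecimal, padded to 32 bits, is 0xEAF59FE2.
Split into bytes (most-significant first): EA F5 9F E2.
Big-endian: lowest address holds the most-significant byte.
So the memory order matches the most-significant-first order: EA F5 9F E2.

EA F5 9F E2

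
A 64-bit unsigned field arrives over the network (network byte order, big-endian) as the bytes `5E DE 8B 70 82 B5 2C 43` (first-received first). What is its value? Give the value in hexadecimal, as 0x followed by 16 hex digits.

Big-endian: lowest address holds the most-significant byte.
The bytes are already most-significant first: 0x5EDE8B7082B52C43.

0x5EDE8B7082B52C43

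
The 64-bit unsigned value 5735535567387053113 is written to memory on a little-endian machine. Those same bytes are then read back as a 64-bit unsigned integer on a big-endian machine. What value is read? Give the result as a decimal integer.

4128879305247135823

5735535567387053113 in 64-bit hexadecimal is 0x4F98B735DAB94C39.
Stored little-endian, the bytes at ascending addresses are 39 4C B9 DA 35 B7 98 4F.
Read back as big-endian, the last byte is least significant, giving 0x394CB9DA35B7984F.
0x394CB9DA35B7984F = 4128879305247135823.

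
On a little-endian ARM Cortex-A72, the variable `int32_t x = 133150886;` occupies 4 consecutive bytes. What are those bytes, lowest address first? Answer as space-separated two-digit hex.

133150886 in hexadecimal, padded to 32 bits, is 0x07EFB8A6.
Split into bytes (most-significant first): 07 EF B8 A6.
In little-endian order the low byte comes first in memory.
So at ascending addresses the bytes are A6 B8 EF 07.

A6 B8 EF 07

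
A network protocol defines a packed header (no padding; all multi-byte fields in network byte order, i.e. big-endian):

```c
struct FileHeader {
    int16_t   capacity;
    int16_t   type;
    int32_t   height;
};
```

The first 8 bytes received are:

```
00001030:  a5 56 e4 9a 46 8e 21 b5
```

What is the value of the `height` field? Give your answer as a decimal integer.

`height` follows `capacity` (2 B), `type` (2 B), so it starts at offset 2 + 2 = 4 and occupies 4 bytes.
Bytes at offsets 4..7: 46 8E 21 B5.
In big-endian order the high byte comes first in memory.
The bytes are already most-significant first: 0x468E21B5.
0x468E21B5 = 1183719861.

1183719861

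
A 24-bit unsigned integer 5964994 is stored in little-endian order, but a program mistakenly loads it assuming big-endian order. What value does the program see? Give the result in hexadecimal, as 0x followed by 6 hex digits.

0xC2045B

5964994 in 24-bit hexadecimal is 0x5B04C2.
Stored little-endian, the bytes at ascending addresses are C2 04 5B.
Read back as big-endian, the last byte is least significant, giving 0xC2045B.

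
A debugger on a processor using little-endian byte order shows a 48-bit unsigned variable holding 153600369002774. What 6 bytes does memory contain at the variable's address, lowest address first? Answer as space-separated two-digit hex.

153600369002774 in hexadecimal, padded to 48 bits, is 0x8BB2DF6E8916.
Split into bytes (most-significant first): 8B B2 DF 6E 89 16.
In little-endian order the low byte comes first in memory.
So at ascending addresses the bytes are 16 89 6E DF B2 8B.

16 89 6E DF B2 8B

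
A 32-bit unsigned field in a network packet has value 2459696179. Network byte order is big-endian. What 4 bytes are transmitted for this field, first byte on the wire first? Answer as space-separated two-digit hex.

92 9B FC 33

2459696179 in hexadecimal, padded to 32 bits, is 0x929BFC33.
Split into bytes (most-significant first): 92 9B FC 33.
Big-endian stores the most-significant byte at the lowest address.
So the memory order matches the most-significant-first order: 92 9B FC 33.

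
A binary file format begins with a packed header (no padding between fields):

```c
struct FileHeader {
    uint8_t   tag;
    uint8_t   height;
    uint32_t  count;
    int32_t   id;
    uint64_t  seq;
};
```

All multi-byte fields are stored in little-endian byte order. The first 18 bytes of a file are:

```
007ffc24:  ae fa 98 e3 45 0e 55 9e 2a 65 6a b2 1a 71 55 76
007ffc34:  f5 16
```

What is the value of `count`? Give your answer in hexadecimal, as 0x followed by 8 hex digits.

`count` follows `tag` (1 B), `height` (1 B), so it starts at offset 1 + 1 = 2 and occupies 4 bytes.
Bytes at offsets 2..5: 98 E3 45 0E.
In little-endian order the low byte comes first in memory.
Reassemble most-significant byte first: 0E 45 E3 98 → 0x0E45E398.

0x0E45E398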